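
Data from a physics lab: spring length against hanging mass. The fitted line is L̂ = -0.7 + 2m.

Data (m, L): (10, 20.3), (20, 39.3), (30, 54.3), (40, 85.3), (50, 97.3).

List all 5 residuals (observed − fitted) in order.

m=10: L̂ = -0.7 + 2·10 = 19.3; r = 20.3 − 19.3 = 1
m=20: L̂ = -0.7 + 2·20 = 39.3; r = 39.3 − 39.3 = 0
m=30: L̂ = -0.7 + 2·30 = 59.3; r = 54.3 − 59.3 = -5
m=40: L̂ = -0.7 + 2·40 = 79.3; r = 85.3 − 79.3 = 6
m=50: L̂ = -0.7 + 2·50 = 99.3; r = 97.3 − 99.3 = -2

1, 0, -5, 6, -2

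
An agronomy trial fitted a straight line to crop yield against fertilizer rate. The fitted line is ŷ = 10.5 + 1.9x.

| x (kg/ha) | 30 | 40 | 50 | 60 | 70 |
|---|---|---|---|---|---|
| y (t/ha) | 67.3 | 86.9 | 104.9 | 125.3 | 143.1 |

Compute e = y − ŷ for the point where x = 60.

e = 0.8

ŷ = 10.5 + 1.9·60 = 124.5
e = 125.3 − 124.5 = 0.8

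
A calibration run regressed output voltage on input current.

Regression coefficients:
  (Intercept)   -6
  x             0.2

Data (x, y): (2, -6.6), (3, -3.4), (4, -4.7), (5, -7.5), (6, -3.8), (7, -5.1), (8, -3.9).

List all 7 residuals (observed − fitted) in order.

x=2: ŷ = -6 + 0.2·2 = -5.6; r = -6.6 − (-5.6) = -1
x=3: ŷ = -6 + 0.2·3 = -5.4; r = -3.4 − (-5.4) = 2
x=4: ŷ = -6 + 0.2·4 = -5.2; r = -4.7 − (-5.2) = 0.5
x=5: ŷ = -6 + 0.2·5 = -5; r = -7.5 − (-5) = -2.5
x=6: ŷ = -6 + 0.2·6 = -4.8; r = -3.8 − (-4.8) = 1
x=7: ŷ = -6 + 0.2·7 = -4.6; r = -5.1 − (-4.6) = -0.5
x=8: ŷ = -6 + 0.2·8 = -4.4; r = -3.9 − (-4.4) = 0.5

-1, 2, 0.5, -2.5, 1, -0.5, 0.5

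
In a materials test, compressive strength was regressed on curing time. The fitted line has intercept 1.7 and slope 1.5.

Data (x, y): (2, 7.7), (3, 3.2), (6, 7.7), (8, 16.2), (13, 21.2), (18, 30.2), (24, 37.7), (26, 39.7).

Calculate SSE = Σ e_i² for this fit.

SSE = 36.5

x=2: ŷ = 1.7 + 1.5·2 = 4.7; e = 7.7 − 4.7 = 3
x=3: ŷ = 1.7 + 1.5·3 = 6.2; e = 3.2 − 6.2 = -3
x=6: ŷ = 1.7 + 1.5·6 = 10.7; e = 7.7 − 10.7 = -3
x=8: ŷ = 1.7 + 1.5·8 = 13.7; e = 16.2 − 13.7 = 2.5
x=13: ŷ = 1.7 + 1.5·13 = 21.2; e = 21.2 − 21.2 = 0
x=18: ŷ = 1.7 + 1.5·18 = 28.7; e = 30.2 − 28.7 = 1.5
x=24: ŷ = 1.7 + 1.5·24 = 37.7; e = 37.7 − 37.7 = 0
x=26: ŷ = 1.7 + 1.5·26 = 40.7; e = 39.7 − 40.7 = -1
SSE = 9 + 9 + 9 + 6.25 + 0 + 2.25 + 0 + 1 = 36.5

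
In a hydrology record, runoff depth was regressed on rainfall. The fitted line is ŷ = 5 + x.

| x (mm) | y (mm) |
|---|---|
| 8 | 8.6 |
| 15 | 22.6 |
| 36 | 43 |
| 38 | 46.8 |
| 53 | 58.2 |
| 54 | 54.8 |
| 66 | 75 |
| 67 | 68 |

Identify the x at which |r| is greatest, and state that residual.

x = 8, r = -4.4

x=8: ŷ = 5 + 8 = 13; r = 8.6 − 13 = -4.4
x=15: ŷ = 5 + 15 = 20; r = 22.6 − 20 = 2.6
x=36: ŷ = 5 + 36 = 41; r = 43 − 41 = 2
x=38: ŷ = 5 + 38 = 43; r = 46.8 − 43 = 3.8
x=53: ŷ = 5 + 53 = 58; r = 58.2 − 58 = 0.2
x=54: ŷ = 5 + 54 = 59; r = 54.8 − 59 = -4.2
x=66: ŷ = 5 + 66 = 71; r = 75 − 71 = 4
x=67: ŷ = 5 + 67 = 72; r = 68 − 72 = -4
Largest |r| is 4.4 at x = 8, residual -4.4.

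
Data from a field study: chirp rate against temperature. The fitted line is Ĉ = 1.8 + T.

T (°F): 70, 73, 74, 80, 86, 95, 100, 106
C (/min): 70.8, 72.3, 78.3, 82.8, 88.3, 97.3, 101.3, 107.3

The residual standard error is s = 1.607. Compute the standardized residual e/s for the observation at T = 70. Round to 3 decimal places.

Ĉ = 1.8 + 70 = 71.8
e = 70.8 − 71.8 = -1
e/s = -1 / 1.607 = -0.622

-0.622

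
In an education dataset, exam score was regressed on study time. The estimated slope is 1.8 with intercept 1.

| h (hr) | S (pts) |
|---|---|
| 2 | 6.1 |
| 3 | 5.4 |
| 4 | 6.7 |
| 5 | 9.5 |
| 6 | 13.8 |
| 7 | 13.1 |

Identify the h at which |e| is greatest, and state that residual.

h = 6, e = 2

h=2: Ŝ = 1 + 1.8·2 = 4.6; e = 6.1 − 4.6 = 1.5
h=3: Ŝ = 1 + 1.8·3 = 6.4; e = 5.4 − 6.4 = -1
h=4: Ŝ = 1 + 1.8·4 = 8.2; e = 6.7 − 8.2 = -1.5
h=5: Ŝ = 1 + 1.8·5 = 10; e = 9.5 − 10 = -0.5
h=6: Ŝ = 1 + 1.8·6 = 11.8; e = 13.8 − 11.8 = 2
h=7: Ŝ = 1 + 1.8·7 = 13.6; e = 13.1 − 13.6 = -0.5
Largest |e| is 2 at h = 6, residual 2.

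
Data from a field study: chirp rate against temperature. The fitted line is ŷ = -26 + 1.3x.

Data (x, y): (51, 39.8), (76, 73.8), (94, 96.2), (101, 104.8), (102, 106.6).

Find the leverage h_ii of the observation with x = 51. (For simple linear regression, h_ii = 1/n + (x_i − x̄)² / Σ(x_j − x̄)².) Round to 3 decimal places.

x̄ = (51 + 76 + 94 + 101 + 102)/5 = 84.8
Σ(x − x̄)² = 1142.44 + 77.44 + 84.64 + 262.44 + 295.84 = 1862.8
h = 1/5 + (-33.8)²/1862.8 = 0.2 + 0.613292 = 0.813

h = 0.813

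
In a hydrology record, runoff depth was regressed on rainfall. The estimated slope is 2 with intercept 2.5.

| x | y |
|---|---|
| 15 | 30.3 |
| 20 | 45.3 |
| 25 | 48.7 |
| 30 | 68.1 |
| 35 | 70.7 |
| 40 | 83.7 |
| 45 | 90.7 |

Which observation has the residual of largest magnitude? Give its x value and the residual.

x=15: ŷ = 2.5 + 2·15 = 32.5; e = 30.3 − 32.5 = -2.2
x=20: ŷ = 2.5 + 2·20 = 42.5; e = 45.3 − 42.5 = 2.8
x=25: ŷ = 2.5 + 2·25 = 52.5; e = 48.7 − 52.5 = -3.8
x=30: ŷ = 2.5 + 2·30 = 62.5; e = 68.1 − 62.5 = 5.6
x=35: ŷ = 2.5 + 2·35 = 72.5; e = 70.7 − 72.5 = -1.8
x=40: ŷ = 2.5 + 2·40 = 82.5; e = 83.7 − 82.5 = 1.2
x=45: ŷ = 2.5 + 2·45 = 92.5; e = 90.7 − 92.5 = -1.8
Largest |e| is 5.6 at x = 30, residual 5.6.

x = 30, e = 5.6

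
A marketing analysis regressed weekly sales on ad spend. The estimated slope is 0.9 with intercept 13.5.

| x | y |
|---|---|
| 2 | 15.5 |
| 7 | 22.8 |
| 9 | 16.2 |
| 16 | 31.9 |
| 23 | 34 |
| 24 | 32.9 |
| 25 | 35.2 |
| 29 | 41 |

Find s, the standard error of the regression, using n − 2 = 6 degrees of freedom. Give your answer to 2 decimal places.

s = 3.21

x=2: ŷ = 13.5 + 0.9·2 = 15.3; r = 15.5 − 15.3 = 0.2
x=7: ŷ = 13.5 + 0.9·7 = 19.8; r = 22.8 − 19.8 = 3
x=9: ŷ = 13.5 + 0.9·9 = 21.6; r = 16.2 − 21.6 = -5.4
x=16: ŷ = 13.5 + 0.9·16 = 27.9; r = 31.9 − 27.9 = 4
x=23: ŷ = 13.5 + 0.9·23 = 34.2; r = 34 − 34.2 = -0.2
x=24: ŷ = 13.5 + 0.9·24 = 35.1; r = 32.9 − 35.1 = -2.2
x=25: ŷ = 13.5 + 0.9·25 = 36; r = 35.2 − 36 = -0.8
x=29: ŷ = 13.5 + 0.9·29 = 39.6; r = 41 − 39.6 = 1.4
SSE = 0.04 + 9 + 29.16 + 16 + 0.04 + 4.84 + 0.64 + 1.96 = 61.68
s = √(61.68/6) = √10.28 ≈ 3.21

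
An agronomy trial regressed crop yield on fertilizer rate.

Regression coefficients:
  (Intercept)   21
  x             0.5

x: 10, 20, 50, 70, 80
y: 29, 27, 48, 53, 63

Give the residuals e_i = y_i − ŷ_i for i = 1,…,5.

3, -4, 2, -3, 2

x=10: ŷ = 21 + 0.5·10 = 26; e = 29 − 26 = 3
x=20: ŷ = 21 + 0.5·20 = 31; e = 27 − 31 = -4
x=50: ŷ = 21 + 0.5·50 = 46; e = 48 − 46 = 2
x=70: ŷ = 21 + 0.5·70 = 56; e = 53 − 56 = -3
x=80: ŷ = 21 + 0.5·80 = 61; e = 63 − 61 = 2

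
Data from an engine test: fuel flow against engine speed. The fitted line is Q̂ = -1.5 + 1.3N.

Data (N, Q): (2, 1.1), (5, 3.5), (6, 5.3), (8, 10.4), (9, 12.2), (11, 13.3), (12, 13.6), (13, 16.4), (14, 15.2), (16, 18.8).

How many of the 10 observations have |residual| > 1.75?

N=2: Q̂ = -1.5 + 1.3·2 = 1.1; e = 1.1 − 1.1 = 0
N=5: Q̂ = -1.5 + 1.3·5 = 5; e = 3.5 − 5 = -1.5
N=6: Q̂ = -1.5 + 1.3·6 = 6.3; e = 5.3 − 6.3 = -1
N=8: Q̂ = -1.5 + 1.3·8 = 8.9; e = 10.4 − 8.9 = 1.5
N=9: Q̂ = -1.5 + 1.3·9 = 10.2; e = 12.2 − 10.2 = 2
N=11: Q̂ = -1.5 + 1.3·11 = 12.8; e = 13.3 − 12.8 = 0.5
N=12: Q̂ = -1.5 + 1.3·12 = 14.1; e = 13.6 − 14.1 = -0.5
N=13: Q̂ = -1.5 + 1.3·13 = 15.4; e = 16.4 − 15.4 = 1
N=14: Q̂ = -1.5 + 1.3·14 = 16.7; e = 15.2 − 16.7 = -1.5
N=16: Q̂ = -1.5 + 1.3·16 = 19.3; e = 18.8 − 19.3 = -0.5
|e| > 1.75: N=9 (|e|=2) → 1

1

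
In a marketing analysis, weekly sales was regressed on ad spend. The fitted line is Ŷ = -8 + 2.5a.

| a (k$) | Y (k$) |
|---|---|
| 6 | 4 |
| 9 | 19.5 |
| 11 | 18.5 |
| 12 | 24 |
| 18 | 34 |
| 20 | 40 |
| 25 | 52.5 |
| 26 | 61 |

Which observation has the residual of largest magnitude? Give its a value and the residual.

a=6: Ŷ = -8 + 2.5·6 = 7; e = 4 − 7 = -3
a=9: Ŷ = -8 + 2.5·9 = 14.5; e = 19.5 − 14.5 = 5
a=11: Ŷ = -8 + 2.5·11 = 19.5; e = 18.5 − 19.5 = -1
a=12: Ŷ = -8 + 2.5·12 = 22; e = 24 − 22 = 2
a=18: Ŷ = -8 + 2.5·18 = 37; e = 34 − 37 = -3
a=20: Ŷ = -8 + 2.5·20 = 42; e = 40 − 42 = -2
a=25: Ŷ = -8 + 2.5·25 = 54.5; e = 52.5 − 54.5 = -2
a=26: Ŷ = -8 + 2.5·26 = 57; e = 61 − 57 = 4
Largest |e| is 5 at a = 9, residual 5.

a = 9, e = 5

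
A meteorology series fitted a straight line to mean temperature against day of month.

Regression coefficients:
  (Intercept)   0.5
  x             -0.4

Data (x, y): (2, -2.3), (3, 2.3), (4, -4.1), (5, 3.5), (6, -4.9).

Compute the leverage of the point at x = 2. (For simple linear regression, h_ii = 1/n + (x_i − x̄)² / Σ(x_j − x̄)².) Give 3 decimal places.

x̄ = (2 + 3 + 4 + 5 + 6)/5 = 4
Σ(x − x̄)² = 4 + 1 + 0 + 1 + 4 = 10
h = 1/5 + (-2)²/10 = 0.2 + 0.4 = 0.600

h = 0.600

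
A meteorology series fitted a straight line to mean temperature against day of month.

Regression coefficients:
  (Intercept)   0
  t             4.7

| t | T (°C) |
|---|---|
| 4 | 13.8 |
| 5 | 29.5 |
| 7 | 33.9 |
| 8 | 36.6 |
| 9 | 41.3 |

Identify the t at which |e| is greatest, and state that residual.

t = 5, e = 6

t=4: ŷ = 4.7·4 = 18.8; e = 13.8 − 18.8 = -5
t=5: ŷ = 4.7·5 = 23.5; e = 29.5 − 23.5 = 6
t=7: ŷ = 4.7·7 = 32.9; e = 33.9 − 32.9 = 1
t=8: ŷ = 4.7·8 = 37.6; e = 36.6 − 37.6 = -1
t=9: ŷ = 4.7·9 = 42.3; e = 41.3 − 42.3 = -1
Largest |e| is 6 at t = 5, residual 6.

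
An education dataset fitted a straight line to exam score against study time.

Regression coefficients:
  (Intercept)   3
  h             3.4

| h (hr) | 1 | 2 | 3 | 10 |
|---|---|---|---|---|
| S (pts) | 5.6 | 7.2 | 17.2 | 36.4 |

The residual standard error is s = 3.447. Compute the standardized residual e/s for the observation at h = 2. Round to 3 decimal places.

Ŝ = 3 + 3.4·2 = 9.8
e = 7.2 − 9.8 = -2.6
e/s = -2.6 / 3.447 = -0.754

-0.754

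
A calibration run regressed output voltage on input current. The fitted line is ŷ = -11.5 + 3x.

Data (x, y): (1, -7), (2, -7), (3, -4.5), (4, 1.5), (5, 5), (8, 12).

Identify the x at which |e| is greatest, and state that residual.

x = 3, e = -2

x=1: ŷ = -11.5 + 3·1 = -8.5; e = -7 − (-8.5) = 1.5
x=2: ŷ = -11.5 + 3·2 = -5.5; e = -7 − (-5.5) = -1.5
x=3: ŷ = -11.5 + 3·3 = -2.5; e = -4.5 − (-2.5) = -2
x=4: ŷ = -11.5 + 3·4 = 0.5; e = 1.5 − 0.5 = 1
x=5: ŷ = -11.5 + 3·5 = 3.5; e = 5 − 3.5 = 1.5
x=8: ŷ = -11.5 + 3·8 = 12.5; e = 12 − 12.5 = -0.5
Largest |e| is 2 at x = 3, residual -2.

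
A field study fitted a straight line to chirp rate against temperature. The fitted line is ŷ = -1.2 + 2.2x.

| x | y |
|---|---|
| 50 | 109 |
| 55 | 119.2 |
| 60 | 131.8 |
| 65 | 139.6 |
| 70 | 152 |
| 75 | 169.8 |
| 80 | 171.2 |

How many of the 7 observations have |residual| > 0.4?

6

x=50: ŷ = -1.2 + 2.2·50 = 108.8; r = 109 − 108.8 = 0.2
x=55: ŷ = -1.2 + 2.2·55 = 119.8; r = 119.2 − 119.8 = -0.6
x=60: ŷ = -1.2 + 2.2·60 = 130.8; r = 131.8 − 130.8 = 1
x=65: ŷ = -1.2 + 2.2·65 = 141.8; r = 139.6 − 141.8 = -2.2
x=70: ŷ = -1.2 + 2.2·70 = 152.8; r = 152 − 152.8 = -0.8
x=75: ŷ = -1.2 + 2.2·75 = 163.8; r = 169.8 − 163.8 = 6
x=80: ŷ = -1.2 + 2.2·80 = 174.8; r = 171.2 − 174.8 = -3.6
|r| > 0.4: x=55 (|r|=0.6), x=60 (|r|=1), x=65 (|r|=2.2), x=70 (|r|=0.8), x=75 (|r|=6), x=80 (|r|=3.6) → 6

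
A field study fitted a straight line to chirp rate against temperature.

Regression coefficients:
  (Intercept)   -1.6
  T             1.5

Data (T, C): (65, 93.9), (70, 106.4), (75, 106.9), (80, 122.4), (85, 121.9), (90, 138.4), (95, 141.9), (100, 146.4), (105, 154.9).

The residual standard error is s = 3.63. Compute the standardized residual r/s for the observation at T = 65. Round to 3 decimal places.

ŷ = -1.6 + 1.5·65 = 95.9
r = 93.9 − 95.9 = -2
r/s = -2 / 3.63 = -0.551

-0.551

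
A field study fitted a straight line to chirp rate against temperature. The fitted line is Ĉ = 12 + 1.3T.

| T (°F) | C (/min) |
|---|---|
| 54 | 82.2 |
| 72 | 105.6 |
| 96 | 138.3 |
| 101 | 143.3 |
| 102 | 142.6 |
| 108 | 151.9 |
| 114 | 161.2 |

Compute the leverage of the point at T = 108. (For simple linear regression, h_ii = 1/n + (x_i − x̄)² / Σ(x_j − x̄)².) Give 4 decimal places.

h = 0.2301

T̄ = (54 + 72 + 96 + 101 + 102 + 108 + 114)/7 = 92.4286
Σ(T − T̄)² = 1476.76 + 417.327 + 12.7551 + 73.4694 + 91.6122 + 242.469 + 465.327 = 2779.71
h = 1/7 + (15.5714)²/2779.71 = 0.142857 + 0.0872282 = 0.2301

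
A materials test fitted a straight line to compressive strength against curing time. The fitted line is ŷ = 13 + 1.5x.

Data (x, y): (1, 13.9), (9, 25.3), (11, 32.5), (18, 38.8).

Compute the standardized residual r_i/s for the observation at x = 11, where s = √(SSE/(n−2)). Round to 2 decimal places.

1.21

x=1: ŷ = 13 + 1.5·1 = 14.5; r = 13.9 − 14.5 = -0.6
x=9: ŷ = 13 + 1.5·9 = 26.5; r = 25.3 − 26.5 = -1.2
x=11: ŷ = 13 + 1.5·11 = 29.5; r = 32.5 − 29.5 = 3
x=18: ŷ = 13 + 1.5·18 = 40; r = 38.8 − 40 = -1.2
SSE = 0.36 + 1.44 + 9 + 1.44 = 12.24
s = √(12.24/2) = 2.47386
r/s = 3 / 2.47386 = 1.21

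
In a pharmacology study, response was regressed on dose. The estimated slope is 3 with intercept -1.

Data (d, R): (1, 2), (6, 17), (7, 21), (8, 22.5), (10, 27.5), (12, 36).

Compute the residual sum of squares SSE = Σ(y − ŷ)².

d=1: R̂ = -1 + 3·1 = 2; e = 2 − 2 = 0
d=6: R̂ = -1 + 3·6 = 17; e = 17 − 17 = 0
d=7: R̂ = -1 + 3·7 = 20; e = 21 − 20 = 1
d=8: R̂ = -1 + 3·8 = 23; e = 22.5 − 23 = -0.5
d=10: R̂ = -1 + 3·10 = 29; e = 27.5 − 29 = -1.5
d=12: R̂ = -1 + 3·12 = 35; e = 36 − 35 = 1
SSE = 0 + 0 + 1 + 0.25 + 2.25 + 1 = 4.5

SSE = 4.5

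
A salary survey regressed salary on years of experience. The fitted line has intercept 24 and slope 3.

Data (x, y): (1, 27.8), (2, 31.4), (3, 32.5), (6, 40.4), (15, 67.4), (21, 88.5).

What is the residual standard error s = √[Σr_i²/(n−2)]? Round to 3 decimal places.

s = 1.598

x=1: ŷ = 24 + 3·1 = 27; r = 27.8 − 27 = 0.8
x=2: ŷ = 24 + 3·2 = 30; r = 31.4 − 30 = 1.4
x=3: ŷ = 24 + 3·3 = 33; r = 32.5 − 33 = -0.5
x=6: ŷ = 24 + 3·6 = 42; r = 40.4 − 42 = -1.6
x=15: ŷ = 24 + 3·15 = 69; r = 67.4 − 69 = -1.6
x=21: ŷ = 24 + 3·21 = 87; r = 88.5 − 87 = 1.5
SSE = 0.64 + 1.96 + 0.25 + 2.56 + 2.56 + 2.25 = 10.22
s = √(10.22/4) = √2.555 ≈ 1.598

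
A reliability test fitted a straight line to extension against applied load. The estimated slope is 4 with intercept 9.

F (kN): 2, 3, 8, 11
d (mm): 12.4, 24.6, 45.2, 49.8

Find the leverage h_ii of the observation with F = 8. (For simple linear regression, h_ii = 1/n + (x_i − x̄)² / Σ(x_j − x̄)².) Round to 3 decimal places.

h = 0.324

F̄ = (2 + 3 + 8 + 11)/4 = 6
Σ(F − F̄)² = 16 + 9 + 4 + 25 = 54
h = 1/4 + (2)²/54 = 0.25 + 0.0740741 = 0.324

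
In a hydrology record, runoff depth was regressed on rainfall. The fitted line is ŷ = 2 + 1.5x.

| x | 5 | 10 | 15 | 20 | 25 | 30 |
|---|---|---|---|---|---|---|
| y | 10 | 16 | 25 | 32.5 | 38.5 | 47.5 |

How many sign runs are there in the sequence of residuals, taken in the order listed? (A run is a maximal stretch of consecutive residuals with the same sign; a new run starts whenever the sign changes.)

5 runs

x=5: ŷ = 2 + 1.5·5 = 9.5; r = 10 − 9.5 = 0.5
x=10: ŷ = 2 + 1.5·10 = 17; r = 16 − 17 = -1
x=15: ŷ = 2 + 1.5·15 = 24.5; r = 25 − 24.5 = 0.5
x=20: ŷ = 2 + 1.5·20 = 32; r = 32.5 − 32 = 0.5
x=25: ŷ = 2 + 1.5·25 = 39.5; r = 38.5 − 39.5 = -1
x=30: ŷ = 2 + 1.5·30 = 47; r = 47.5 − 47 = 0.5
Signs: + − + + − +
Runs: +×1, −×1, +×2, −×1, +×1 → 5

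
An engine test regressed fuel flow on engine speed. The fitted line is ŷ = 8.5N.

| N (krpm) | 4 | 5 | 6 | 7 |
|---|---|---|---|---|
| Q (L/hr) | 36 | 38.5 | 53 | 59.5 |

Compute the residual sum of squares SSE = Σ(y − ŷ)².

SSE = 24

N=4: ŷ = 8.5·4 = 34; e = 36 − 34 = 2
N=5: ŷ = 8.5·5 = 42.5; e = 38.5 − 42.5 = -4
N=6: ŷ = 8.5·6 = 51; e = 53 − 51 = 2
N=7: ŷ = 8.5·7 = 59.5; e = 59.5 − 59.5 = 0
SSE = 4 + 16 + 4 + 0 = 24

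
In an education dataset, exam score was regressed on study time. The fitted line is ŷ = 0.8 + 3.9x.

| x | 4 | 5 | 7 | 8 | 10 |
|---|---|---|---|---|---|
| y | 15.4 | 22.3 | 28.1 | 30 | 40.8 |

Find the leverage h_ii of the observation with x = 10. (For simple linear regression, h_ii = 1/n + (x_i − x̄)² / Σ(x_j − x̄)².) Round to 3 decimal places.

x̄ = (4 + 5 + 7 + 8 + 10)/5 = 6.8
Σ(x − x̄)² = 7.84 + 3.24 + 0.04 + 1.44 + 10.24 = 22.8
h = 1/5 + (3.2)²/22.8 = 0.2 + 0.449123 = 0.649

h = 0.649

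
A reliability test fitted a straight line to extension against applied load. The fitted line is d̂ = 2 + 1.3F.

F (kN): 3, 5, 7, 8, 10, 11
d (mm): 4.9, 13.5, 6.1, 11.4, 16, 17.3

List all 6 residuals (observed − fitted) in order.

F=3: d̂ = 2 + 1.3·3 = 5.9; r = 4.9 − 5.9 = -1
F=5: d̂ = 2 + 1.3·5 = 8.5; r = 13.5 − 8.5 = 5
F=7: d̂ = 2 + 1.3·7 = 11.1; r = 6.1 − 11.1 = -5
F=8: d̂ = 2 + 1.3·8 = 12.4; r = 11.4 − 12.4 = -1
F=10: d̂ = 2 + 1.3·10 = 15; r = 16 − 15 = 1
F=11: d̂ = 2 + 1.3·11 = 16.3; r = 17.3 − 16.3 = 1

-1, 5, -5, -1, 1, 1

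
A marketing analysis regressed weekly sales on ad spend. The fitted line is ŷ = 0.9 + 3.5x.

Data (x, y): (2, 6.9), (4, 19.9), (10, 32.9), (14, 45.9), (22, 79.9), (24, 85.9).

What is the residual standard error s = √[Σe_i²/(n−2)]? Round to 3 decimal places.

x=2: ŷ = 0.9 + 3.5·2 = 7.9; e = 6.9 − 7.9 = -1
x=4: ŷ = 0.9 + 3.5·4 = 14.9; e = 19.9 − 14.9 = 5
x=10: ŷ = 0.9 + 3.5·10 = 35.9; e = 32.9 − 35.9 = -3
x=14: ŷ = 0.9 + 3.5·14 = 49.9; e = 45.9 − 49.9 = -4
x=22: ŷ = 0.9 + 3.5·22 = 77.9; e = 79.9 − 77.9 = 2
x=24: ŷ = 0.9 + 3.5·24 = 84.9; e = 85.9 − 84.9 = 1
SSE = 1 + 25 + 9 + 16 + 4 + 1 = 56
s = √(56/4) = √14 ≈ 3.742

s = 3.742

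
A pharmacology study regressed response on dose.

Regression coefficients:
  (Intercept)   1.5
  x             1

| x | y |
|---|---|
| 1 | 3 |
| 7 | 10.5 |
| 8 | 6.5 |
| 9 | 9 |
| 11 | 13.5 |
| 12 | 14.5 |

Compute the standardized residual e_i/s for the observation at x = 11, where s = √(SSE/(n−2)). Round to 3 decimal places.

0.478

x=1: ŷ = 1.5 + 1 = 2.5; e = 3 − 2.5 = 0.5
x=7: ŷ = 1.5 + 7 = 8.5; e = 10.5 − 8.5 = 2
x=8: ŷ = 1.5 + 8 = 9.5; e = 6.5 − 9.5 = -3
x=9: ŷ = 1.5 + 9 = 10.5; e = 9 − 10.5 = -1.5
x=11: ŷ = 1.5 + 11 = 12.5; e = 13.5 − 12.5 = 1
x=12: ŷ = 1.5 + 12 = 13.5; e = 14.5 − 13.5 = 1
SSE = 0.25 + 4 + 9 + 2.25 + 1 + 1 = 17.5
s = √(17.5/4) = 2.09165
e/s = 1 / 2.09165 = 0.478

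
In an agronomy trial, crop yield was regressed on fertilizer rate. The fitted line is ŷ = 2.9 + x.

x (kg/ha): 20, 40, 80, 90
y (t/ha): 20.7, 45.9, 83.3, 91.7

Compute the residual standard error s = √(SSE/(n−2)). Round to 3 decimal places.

s = 2.778

x=20: ŷ = 2.9 + 20 = 22.9; r = 20.7 − 22.9 = -2.2
x=40: ŷ = 2.9 + 40 = 42.9; r = 45.9 − 42.9 = 3
x=80: ŷ = 2.9 + 80 = 82.9; r = 83.3 − 82.9 = 0.4
x=90: ŷ = 2.9 + 90 = 92.9; r = 91.7 − 92.9 = -1.2
SSE = 4.84 + 9 + 0.16 + 1.44 = 15.44
s = √(15.44/2) = √7.72 ≈ 2.778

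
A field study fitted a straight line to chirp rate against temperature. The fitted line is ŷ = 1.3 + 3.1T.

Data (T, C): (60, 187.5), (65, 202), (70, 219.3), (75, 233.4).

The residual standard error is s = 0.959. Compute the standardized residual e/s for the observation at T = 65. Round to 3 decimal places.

ŷ = 1.3 + 3.1·65 = 202.8
e = 202 − 202.8 = -0.8
e/s = -0.8 / 0.959 = -0.834

-0.834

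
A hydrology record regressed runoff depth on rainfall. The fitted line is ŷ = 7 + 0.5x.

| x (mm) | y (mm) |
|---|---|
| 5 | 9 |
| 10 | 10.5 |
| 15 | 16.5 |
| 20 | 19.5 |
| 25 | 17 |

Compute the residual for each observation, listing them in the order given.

x=5: ŷ = 7 + 0.5·5 = 9.5; e = 9 − 9.5 = -0.5
x=10: ŷ = 7 + 0.5·10 = 12; e = 10.5 − 12 = -1.5
x=15: ŷ = 7 + 0.5·15 = 14.5; e = 16.5 − 14.5 = 2
x=20: ŷ = 7 + 0.5·20 = 17; e = 19.5 − 17 = 2.5
x=25: ŷ = 7 + 0.5·25 = 19.5; e = 17 − 19.5 = -2.5

-0.5, -1.5, 2, 2.5, -2.5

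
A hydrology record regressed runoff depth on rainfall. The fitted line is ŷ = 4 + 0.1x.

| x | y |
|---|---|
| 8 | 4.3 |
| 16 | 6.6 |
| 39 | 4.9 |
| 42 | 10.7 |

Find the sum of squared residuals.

x=8: ŷ = 4 + 0.1·8 = 4.8; e = 4.3 − 4.8 = -0.5
x=16: ŷ = 4 + 0.1·16 = 5.6; e = 6.6 − 5.6 = 1
x=39: ŷ = 4 + 0.1·39 = 7.9; e = 4.9 − 7.9 = -3
x=42: ŷ = 4 + 0.1·42 = 8.2; e = 10.7 − 8.2 = 2.5
SSE = 0.25 + 1 + 9 + 6.25 = 16.5

SSE = 16.5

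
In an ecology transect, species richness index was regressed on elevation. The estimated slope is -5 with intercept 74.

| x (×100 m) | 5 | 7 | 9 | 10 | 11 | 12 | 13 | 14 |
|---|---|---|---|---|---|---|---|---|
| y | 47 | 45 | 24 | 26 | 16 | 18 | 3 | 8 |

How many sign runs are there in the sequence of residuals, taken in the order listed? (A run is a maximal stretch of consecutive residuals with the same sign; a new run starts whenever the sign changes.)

8 runs

x=5: ŷ = 74 − 5·5 = 49; e = 47 − 49 = -2
x=7: ŷ = 74 − 5·7 = 39; e = 45 − 39 = 6
x=9: ŷ = 74 − 5·9 = 29; e = 24 − 29 = -5
x=10: ŷ = 74 − 5·10 = 24; e = 26 − 24 = 2
x=11: ŷ = 74 − 5·11 = 19; e = 16 − 19 = -3
x=12: ŷ = 74 − 5·12 = 14; e = 18 − 14 = 4
x=13: ŷ = 74 − 5·13 = 9; e = 3 − 9 = -6
x=14: ŷ = 74 − 5·14 = 4; e = 8 − 4 = 4
Signs: − + − + − + − +
Runs: −×1, +×1, −×1, +×1, −×1, +×1, −×1, +×1 → 8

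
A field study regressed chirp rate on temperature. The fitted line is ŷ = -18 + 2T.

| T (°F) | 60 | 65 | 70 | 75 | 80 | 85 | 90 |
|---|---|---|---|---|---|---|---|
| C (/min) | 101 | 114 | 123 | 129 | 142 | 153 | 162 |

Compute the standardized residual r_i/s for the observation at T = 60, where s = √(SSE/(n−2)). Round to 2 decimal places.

-0.56

T=60: ŷ = -18 + 2·60 = 102; r = 101 − 102 = -1
T=65: ŷ = -18 + 2·65 = 112; r = 114 − 112 = 2
T=70: ŷ = -18 + 2·70 = 122; r = 123 − 122 = 1
T=75: ŷ = -18 + 2·75 = 132; r = 129 − 132 = -3
T=80: ŷ = -18 + 2·80 = 142; r = 142 − 142 = 0
T=85: ŷ = -18 + 2·85 = 152; r = 153 − 152 = 1
T=90: ŷ = -18 + 2·90 = 162; r = 162 − 162 = 0
SSE = 1 + 4 + 1 + 9 + 0 + 1 + 0 = 16
s = √(16/5) = 1.78885
r/s = -1 / 1.78885 = -0.56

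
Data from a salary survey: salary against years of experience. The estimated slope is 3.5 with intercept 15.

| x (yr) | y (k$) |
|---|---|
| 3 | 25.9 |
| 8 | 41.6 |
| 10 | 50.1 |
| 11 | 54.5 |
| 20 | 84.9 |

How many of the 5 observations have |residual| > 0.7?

x=3: ŷ = 15 + 3.5·3 = 25.5; r = 25.9 − 25.5 = 0.4
x=8: ŷ = 15 + 3.5·8 = 43; r = 41.6 − 43 = -1.4
x=10: ŷ = 15 + 3.5·10 = 50; r = 50.1 − 50 = 0.1
x=11: ŷ = 15 + 3.5·11 = 53.5; r = 54.5 − 53.5 = 1
x=20: ŷ = 15 + 3.5·20 = 85; r = 84.9 − 85 = -0.1
|r| > 0.7: x=8 (|r|=1.4), x=11 (|r|=1) → 2

2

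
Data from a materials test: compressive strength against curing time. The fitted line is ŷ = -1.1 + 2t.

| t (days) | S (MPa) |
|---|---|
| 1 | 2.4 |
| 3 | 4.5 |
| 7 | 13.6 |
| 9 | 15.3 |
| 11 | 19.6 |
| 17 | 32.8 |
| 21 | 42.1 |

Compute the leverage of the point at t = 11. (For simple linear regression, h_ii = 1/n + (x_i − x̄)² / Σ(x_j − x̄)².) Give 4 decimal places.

t̄ = (1 + 3 + 7 + 9 + 11 + 17 + 21)/7 = 9.85714
Σ(t − t̄)² = 78.449 + 47.0204 + 8.16327 + 0.734694 + 1.30612 + 51.0204 + 124.163 = 310.857
h = 1/7 + (1.14286)²/310.857 = 0.142857 + 0.00420168 = 0.1471

h = 0.1471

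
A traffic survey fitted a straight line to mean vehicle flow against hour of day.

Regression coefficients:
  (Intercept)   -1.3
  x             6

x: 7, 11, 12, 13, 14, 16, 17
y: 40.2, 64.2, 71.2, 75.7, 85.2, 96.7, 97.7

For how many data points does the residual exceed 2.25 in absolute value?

x=7: ŷ = -1.3 + 6·7 = 40.7; r = 40.2 − 40.7 = -0.5
x=11: ŷ = -1.3 + 6·11 = 64.7; r = 64.2 − 64.7 = -0.5
x=12: ŷ = -1.3 + 6·12 = 70.7; r = 71.2 − 70.7 = 0.5
x=13: ŷ = -1.3 + 6·13 = 76.7; r = 75.7 − 76.7 = -1
x=14: ŷ = -1.3 + 6·14 = 82.7; r = 85.2 − 82.7 = 2.5
x=16: ŷ = -1.3 + 6·16 = 94.7; r = 96.7 − 94.7 = 2
x=17: ŷ = -1.3 + 6·17 = 100.7; r = 97.7 − 100.7 = -3
|r| > 2.25: x=14 (|r|=2.5), x=17 (|r|=3) → 2

2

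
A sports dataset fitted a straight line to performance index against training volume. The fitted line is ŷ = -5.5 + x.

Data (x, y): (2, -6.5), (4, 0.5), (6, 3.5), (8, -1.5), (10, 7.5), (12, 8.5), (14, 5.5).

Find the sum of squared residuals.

SSE = 60

x=2: ŷ = -5.5 + 2 = -3.5; e = -6.5 − (-3.5) = -3
x=4: ŷ = -5.5 + 4 = -1.5; e = 0.5 − (-1.5) = 2
x=6: ŷ = -5.5 + 6 = 0.5; e = 3.5 − 0.5 = 3
x=8: ŷ = -5.5 + 8 = 2.5; e = -1.5 − 2.5 = -4
x=10: ŷ = -5.5 + 10 = 4.5; e = 7.5 − 4.5 = 3
x=12: ŷ = -5.5 + 12 = 6.5; e = 8.5 − 6.5 = 2
x=14: ŷ = -5.5 + 14 = 8.5; e = 5.5 − 8.5 = -3
SSE = 9 + 4 + 9 + 16 + 9 + 4 + 9 = 60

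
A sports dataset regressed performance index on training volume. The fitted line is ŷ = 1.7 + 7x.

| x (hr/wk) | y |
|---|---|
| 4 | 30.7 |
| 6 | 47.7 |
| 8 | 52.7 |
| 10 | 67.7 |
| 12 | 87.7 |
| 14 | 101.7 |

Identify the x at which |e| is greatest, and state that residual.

x = 8, e = -5

x=4: ŷ = 1.7 + 7·4 = 29.7; e = 30.7 − 29.7 = 1
x=6: ŷ = 1.7 + 7·6 = 43.7; e = 47.7 − 43.7 = 4
x=8: ŷ = 1.7 + 7·8 = 57.7; e = 52.7 − 57.7 = -5
x=10: ŷ = 1.7 + 7·10 = 71.7; e = 67.7 − 71.7 = -4
x=12: ŷ = 1.7 + 7·12 = 85.7; e = 87.7 − 85.7 = 2
x=14: ŷ = 1.7 + 7·14 = 99.7; e = 101.7 − 99.7 = 2
Largest |e| is 5 at x = 8, residual -5.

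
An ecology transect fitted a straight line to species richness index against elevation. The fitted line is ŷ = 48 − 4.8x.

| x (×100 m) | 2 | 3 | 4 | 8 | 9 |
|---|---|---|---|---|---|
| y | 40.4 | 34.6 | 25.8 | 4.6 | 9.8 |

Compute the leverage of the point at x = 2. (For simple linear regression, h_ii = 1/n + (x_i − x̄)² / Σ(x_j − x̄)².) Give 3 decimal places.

x̄ = (2 + 3 + 4 + 8 + 9)/5 = 5.2
Σ(x − x̄)² = 10.24 + 4.84 + 1.44 + 7.84 + 14.44 = 38.8
h = 1/5 + (-3.2)²/38.8 = 0.2 + 0.263918 = 0.464

h = 0.464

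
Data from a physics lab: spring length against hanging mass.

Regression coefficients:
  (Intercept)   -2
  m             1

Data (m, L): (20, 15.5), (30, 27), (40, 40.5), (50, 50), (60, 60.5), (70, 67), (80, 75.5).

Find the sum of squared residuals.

SSE = 31

m=20: L̂ = -2 + 20 = 18; e = 15.5 − 18 = -2.5
m=30: L̂ = -2 + 30 = 28; e = 27 − 28 = -1
m=40: L̂ = -2 + 40 = 38; e = 40.5 − 38 = 2.5
m=50: L̂ = -2 + 50 = 48; e = 50 − 48 = 2
m=60: L̂ = -2 + 60 = 58; e = 60.5 − 58 = 2.5
m=70: L̂ = -2 + 70 = 68; e = 67 − 68 = -1
m=80: L̂ = -2 + 80 = 78; e = 75.5 − 78 = -2.5
SSE = 6.25 + 1 + 6.25 + 4 + 6.25 + 1 + 6.25 = 31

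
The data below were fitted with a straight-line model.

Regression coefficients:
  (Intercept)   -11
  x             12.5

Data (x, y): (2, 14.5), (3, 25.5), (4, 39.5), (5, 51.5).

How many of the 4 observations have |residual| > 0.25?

3

x=2: ŷ = -11 + 12.5·2 = 14; e = 14.5 − 14 = 0.5
x=3: ŷ = -11 + 12.5·3 = 26.5; e = 25.5 − 26.5 = -1
x=4: ŷ = -11 + 12.5·4 = 39; e = 39.5 − 39 = 0.5
x=5: ŷ = -11 + 12.5·5 = 51.5; e = 51.5 − 51.5 = 0
|e| > 0.25: x=2 (|e|=0.5), x=3 (|e|=1), x=4 (|e|=0.5) → 3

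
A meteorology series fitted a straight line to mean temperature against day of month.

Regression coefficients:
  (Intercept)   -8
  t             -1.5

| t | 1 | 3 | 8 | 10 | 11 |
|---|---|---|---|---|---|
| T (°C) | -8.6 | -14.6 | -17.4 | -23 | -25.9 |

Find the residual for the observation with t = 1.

e = 0.9

ŷ = -8 − 1.5·1 = -9.5
e = -8.6 − (-9.5) = 0.9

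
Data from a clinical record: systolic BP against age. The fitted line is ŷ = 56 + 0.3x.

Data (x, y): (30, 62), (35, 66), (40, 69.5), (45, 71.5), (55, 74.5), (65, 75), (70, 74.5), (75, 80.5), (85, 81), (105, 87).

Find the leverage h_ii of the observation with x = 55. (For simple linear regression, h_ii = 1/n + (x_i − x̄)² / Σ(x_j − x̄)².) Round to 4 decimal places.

x̄ = (30 + 35 + 40 + 45 + 55 + 65 + 70 + 75 + 85 + 105)/10 = 60.5
Σ(x − x̄)² = 930.25 + 650.25 + 420.25 + 240.25 + 30.25 + 20.25 + 90.25 + 210.25 + 600.25 + 1980.25 = 5172.5
h = 1/10 + (-5.5)²/5172.5 = 0.1 + 0.00584824 = 0.1058

h = 0.1058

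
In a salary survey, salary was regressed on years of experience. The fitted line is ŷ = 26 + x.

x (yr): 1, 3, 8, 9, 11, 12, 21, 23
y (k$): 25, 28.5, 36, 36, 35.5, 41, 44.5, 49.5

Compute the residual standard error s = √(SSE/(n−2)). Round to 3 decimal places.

s = 2.121

x=1: ŷ = 26 + 1 = 27; r = 25 − 27 = -2
x=3: ŷ = 26 + 3 = 29; r = 28.5 − 29 = -0.5
x=8: ŷ = 26 + 8 = 34; r = 36 − 34 = 2
x=9: ŷ = 26 + 9 = 35; r = 36 − 35 = 1
x=11: ŷ = 26 + 11 = 37; r = 35.5 − 37 = -1.5
x=12: ŷ = 26 + 12 = 38; r = 41 − 38 = 3
x=21: ŷ = 26 + 21 = 47; r = 44.5 − 47 = -2.5
x=23: ŷ = 26 + 23 = 49; r = 49.5 − 49 = 0.5
SSE = 4 + 0.25 + 4 + 1 + 2.25 + 9 + 6.25 + 0.25 = 27
s = √(27/6) = √4.5 ≈ 2.121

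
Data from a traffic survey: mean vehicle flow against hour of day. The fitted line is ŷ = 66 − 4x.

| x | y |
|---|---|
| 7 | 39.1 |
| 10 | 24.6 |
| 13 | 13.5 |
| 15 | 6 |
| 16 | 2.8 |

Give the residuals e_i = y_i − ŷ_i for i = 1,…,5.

x=7: ŷ = 66 − 4·7 = 38; e = 39.1 − 38 = 1.1
x=10: ŷ = 66 − 4·10 = 26; e = 24.6 − 26 = -1.4
x=13: ŷ = 66 − 4·13 = 14; e = 13.5 − 14 = -0.5
x=15: ŷ = 66 − 4·15 = 6; e = 6 − 6 = 0
x=16: ŷ = 66 − 4·16 = 2; e = 2.8 − 2 = 0.8

1.1, -1.4, -0.5, 0, 0.8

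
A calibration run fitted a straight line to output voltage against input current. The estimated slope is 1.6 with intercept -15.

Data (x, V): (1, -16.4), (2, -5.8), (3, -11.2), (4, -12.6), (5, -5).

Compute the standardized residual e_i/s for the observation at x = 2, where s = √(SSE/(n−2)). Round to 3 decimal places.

1.279

x=1: V̂ = -15 + 1.6·1 = -13.4; e = -16.4 − (-13.4) = -3
x=2: V̂ = -15 + 1.6·2 = -11.8; e = -5.8 − (-11.8) = 6
x=3: V̂ = -15 + 1.6·3 = -10.2; e = -11.2 − (-10.2) = -1
x=4: V̂ = -15 + 1.6·4 = -8.6; e = -12.6 − (-8.6) = -4
x=5: V̂ = -15 + 1.6·5 = -7; e = -5 − (-7) = 2
SSE = 9 + 36 + 1 + 16 + 4 = 66
s = √(66/3) = 4.69042
e/s = 6 / 4.69042 = 1.279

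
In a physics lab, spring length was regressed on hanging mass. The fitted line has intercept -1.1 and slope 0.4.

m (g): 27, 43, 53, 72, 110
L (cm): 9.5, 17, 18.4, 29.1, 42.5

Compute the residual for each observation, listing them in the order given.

m=27: ŷ = -1.1 + 0.4·27 = 9.7; e = 9.5 − 9.7 = -0.2
m=43: ŷ = -1.1 + 0.4·43 = 16.1; e = 17 − 16.1 = 0.9
m=53: ŷ = -1.1 + 0.4·53 = 20.1; e = 18.4 − 20.1 = -1.7
m=72: ŷ = -1.1 + 0.4·72 = 27.7; e = 29.1 − 27.7 = 1.4
m=110: ŷ = -1.1 + 0.4·110 = 42.9; e = 42.5 − 42.9 = -0.4

-0.2, 0.9, -1.7, 1.4, -0.4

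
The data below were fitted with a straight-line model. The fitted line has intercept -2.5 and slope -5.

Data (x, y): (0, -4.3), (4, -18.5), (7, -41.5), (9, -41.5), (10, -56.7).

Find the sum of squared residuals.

SSE = 88.88

x=0: ŷ = -2.5 − 5·0 = -2.5; r = -4.3 − (-2.5) = -1.8
x=4: ŷ = -2.5 − 5·4 = -22.5; r = -18.5 − (-22.5) = 4
x=7: ŷ = -2.5 − 5·7 = -37.5; r = -41.5 − (-37.5) = -4
x=9: ŷ = -2.5 − 5·9 = -47.5; r = -41.5 − (-47.5) = 6
x=10: ŷ = -2.5 − 5·10 = -52.5; r = -56.7 − (-52.5) = -4.2
SSE = 3.24 + 16 + 16 + 36 + 17.64 = 88.88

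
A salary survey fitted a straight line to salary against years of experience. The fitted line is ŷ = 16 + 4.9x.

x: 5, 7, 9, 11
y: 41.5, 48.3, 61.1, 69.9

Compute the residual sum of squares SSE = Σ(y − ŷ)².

SSE = 6

x=5: ŷ = 16 + 4.9·5 = 40.5; e = 41.5 − 40.5 = 1
x=7: ŷ = 16 + 4.9·7 = 50.3; e = 48.3 − 50.3 = -2
x=9: ŷ = 16 + 4.9·9 = 60.1; e = 61.1 − 60.1 = 1
x=11: ŷ = 16 + 4.9·11 = 69.9; e = 69.9 − 69.9 = 0
SSE = 1 + 4 + 1 + 0 = 6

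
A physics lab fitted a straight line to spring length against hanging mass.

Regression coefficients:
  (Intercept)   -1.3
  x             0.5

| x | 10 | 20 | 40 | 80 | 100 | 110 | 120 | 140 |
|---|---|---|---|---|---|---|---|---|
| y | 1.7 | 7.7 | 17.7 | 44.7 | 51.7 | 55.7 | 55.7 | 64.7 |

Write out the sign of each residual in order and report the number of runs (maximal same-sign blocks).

3 runs

x=10: ŷ = -1.3 + 0.5·10 = 3.7; e = 1.7 − 3.7 = -2
x=20: ŷ = -1.3 + 0.5·20 = 8.7; e = 7.7 − 8.7 = -1
x=40: ŷ = -1.3 + 0.5·40 = 18.7; e = 17.7 − 18.7 = -1
x=80: ŷ = -1.3 + 0.5·80 = 38.7; e = 44.7 − 38.7 = 6
x=100: ŷ = -1.3 + 0.5·100 = 48.7; e = 51.7 − 48.7 = 3
x=110: ŷ = -1.3 + 0.5·110 = 53.7; e = 55.7 − 53.7 = 2
x=120: ŷ = -1.3 + 0.5·120 = 58.7; e = 55.7 − 58.7 = -3
x=140: ŷ = -1.3 + 0.5·140 = 68.7; e = 64.7 − 68.7 = -4
Signs: − − − + + + − −
Runs: −×3, +×3, −×2 → 3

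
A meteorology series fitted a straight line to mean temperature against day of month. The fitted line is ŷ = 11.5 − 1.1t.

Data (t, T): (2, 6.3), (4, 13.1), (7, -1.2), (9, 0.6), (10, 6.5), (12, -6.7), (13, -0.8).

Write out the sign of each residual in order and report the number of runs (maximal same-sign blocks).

t=2: ŷ = 11.5 − 1.1·2 = 9.3; e = 6.3 − 9.3 = -3
t=4: ŷ = 11.5 − 1.1·4 = 7.1; e = 13.1 − 7.1 = 6
t=7: ŷ = 11.5 − 1.1·7 = 3.8; e = -1.2 − 3.8 = -5
t=9: ŷ = 11.5 − 1.1·9 = 1.6; e = 0.6 − 1.6 = -1
t=10: ŷ = 11.5 − 1.1·10 = 0.5; e = 6.5 − 0.5 = 6
t=12: ŷ = 11.5 − 1.1·12 = -1.7; e = -6.7 − (-1.7) = -5
t=13: ŷ = 11.5 − 1.1·13 = -2.8; e = -0.8 − (-2.8) = 2
Signs: − + − − + − +
Runs: −×1, +×1, −×2, +×1, −×1, +×1 → 6

6 runs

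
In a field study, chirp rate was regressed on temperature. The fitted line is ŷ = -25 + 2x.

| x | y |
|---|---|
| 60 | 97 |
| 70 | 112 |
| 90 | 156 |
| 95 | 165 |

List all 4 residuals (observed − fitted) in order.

x=60: ŷ = -25 + 2·60 = 95; r = 97 − 95 = 2
x=70: ŷ = -25 + 2·70 = 115; r = 112 − 115 = -3
x=90: ŷ = -25 + 2·90 = 155; r = 156 − 155 = 1
x=95: ŷ = -25 + 2·95 = 165; r = 165 − 165 = 0

2, -3, 1, 0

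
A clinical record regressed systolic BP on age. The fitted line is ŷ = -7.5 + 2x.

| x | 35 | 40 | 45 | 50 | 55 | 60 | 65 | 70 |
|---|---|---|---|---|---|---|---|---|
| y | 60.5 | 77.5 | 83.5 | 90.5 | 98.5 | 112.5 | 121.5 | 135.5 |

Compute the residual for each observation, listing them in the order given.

-2, 5, 1, -2, -4, 0, -1, 3

x=35: ŷ = -7.5 + 2·35 = 62.5; e = 60.5 − 62.5 = -2
x=40: ŷ = -7.5 + 2·40 = 72.5; e = 77.5 − 72.5 = 5
x=45: ŷ = -7.5 + 2·45 = 82.5; e = 83.5 − 82.5 = 1
x=50: ŷ = -7.5 + 2·50 = 92.5; e = 90.5 − 92.5 = -2
x=55: ŷ = -7.5 + 2·55 = 102.5; e = 98.5 − 102.5 = -4
x=60: ŷ = -7.5 + 2·60 = 112.5; e = 112.5 − 112.5 = 0
x=65: ŷ = -7.5 + 2·65 = 122.5; e = 121.5 − 122.5 = -1
x=70: ŷ = -7.5 + 2·70 = 132.5; e = 135.5 − 132.5 = 3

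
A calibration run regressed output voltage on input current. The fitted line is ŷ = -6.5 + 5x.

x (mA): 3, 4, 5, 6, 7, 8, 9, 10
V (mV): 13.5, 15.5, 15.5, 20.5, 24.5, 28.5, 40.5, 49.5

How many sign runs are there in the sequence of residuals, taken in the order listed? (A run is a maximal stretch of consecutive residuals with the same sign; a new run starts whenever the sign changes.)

3 runs

x=3: ŷ = -6.5 + 5·3 = 8.5; e = 13.5 − 8.5 = 5
x=4: ŷ = -6.5 + 5·4 = 13.5; e = 15.5 − 13.5 = 2
x=5: ŷ = -6.5 + 5·5 = 18.5; e = 15.5 − 18.5 = -3
x=6: ŷ = -6.5 + 5·6 = 23.5; e = 20.5 − 23.5 = -3
x=7: ŷ = -6.5 + 5·7 = 28.5; e = 24.5 − 28.5 = -4
x=8: ŷ = -6.5 + 5·8 = 33.5; e = 28.5 − 33.5 = -5
x=9: ŷ = -6.5 + 5·9 = 38.5; e = 40.5 − 38.5 = 2
x=10: ŷ = -6.5 + 5·10 = 43.5; e = 49.5 − 43.5 = 6
Signs: + + − − − − + +
Runs: +×2, −×4, +×2 → 3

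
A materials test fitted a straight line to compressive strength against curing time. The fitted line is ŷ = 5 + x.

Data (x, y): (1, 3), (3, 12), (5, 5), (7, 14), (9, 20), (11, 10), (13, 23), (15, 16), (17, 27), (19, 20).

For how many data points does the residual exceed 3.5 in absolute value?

8

x=1: ŷ = 5 + 1 = 6; r = 3 − 6 = -3
x=3: ŷ = 5 + 3 = 8; r = 12 − 8 = 4
x=5: ŷ = 5 + 5 = 10; r = 5 − 10 = -5
x=7: ŷ = 5 + 7 = 12; r = 14 − 12 = 2
x=9: ŷ = 5 + 9 = 14; r = 20 − 14 = 6
x=11: ŷ = 5 + 11 = 16; r = 10 − 16 = -6
x=13: ŷ = 5 + 13 = 18; r = 23 − 18 = 5
x=15: ŷ = 5 + 15 = 20; r = 16 − 20 = -4
x=17: ŷ = 5 + 17 = 22; r = 27 − 22 = 5
x=19: ŷ = 5 + 19 = 24; r = 20 − 24 = -4
|r| > 3.5: x=3 (|r|=4), x=5 (|r|=5), x=9 (|r|=6), x=11 (|r|=6), x=13 (|r|=5), x=15 (|r|=4), x=17 (|r|=5), x=19 (|r|=4) → 8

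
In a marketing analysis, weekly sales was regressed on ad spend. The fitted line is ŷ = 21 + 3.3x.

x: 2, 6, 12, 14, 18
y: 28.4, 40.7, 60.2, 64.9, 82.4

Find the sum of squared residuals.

SSE = 10.1

x=2: ŷ = 21 + 3.3·2 = 27.6; e = 28.4 − 27.6 = 0.8
x=6: ŷ = 21 + 3.3·6 = 40.8; e = 40.7 − 40.8 = -0.1
x=12: ŷ = 21 + 3.3·12 = 60.6; e = 60.2 − 60.6 = -0.4
x=14: ŷ = 21 + 3.3·14 = 67.2; e = 64.9 − 67.2 = -2.3
x=18: ŷ = 21 + 3.3·18 = 80.4; e = 82.4 − 80.4 = 2
SSE = 0.64 + 0.01 + 0.16 + 5.29 + 4 = 10.1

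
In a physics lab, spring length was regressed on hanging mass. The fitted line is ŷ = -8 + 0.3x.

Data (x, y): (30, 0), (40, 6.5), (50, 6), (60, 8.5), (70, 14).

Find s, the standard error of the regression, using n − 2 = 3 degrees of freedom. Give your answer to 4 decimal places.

s = 1.9579

x=30: ŷ = -8 + 0.3·30 = 1; e = 0 − 1 = -1
x=40: ŷ = -8 + 0.3·40 = 4; e = 6.5 − 4 = 2.5
x=50: ŷ = -8 + 0.3·50 = 7; e = 6 − 7 = -1
x=60: ŷ = -8 + 0.3·60 = 10; e = 8.5 − 10 = -1.5
x=70: ŷ = -8 + 0.3·70 = 13; e = 14 − 13 = 1
SSE = 1 + 6.25 + 1 + 2.25 + 1 = 11.5
s = √(11.5/3) = √3.83333 ≈ 1.9579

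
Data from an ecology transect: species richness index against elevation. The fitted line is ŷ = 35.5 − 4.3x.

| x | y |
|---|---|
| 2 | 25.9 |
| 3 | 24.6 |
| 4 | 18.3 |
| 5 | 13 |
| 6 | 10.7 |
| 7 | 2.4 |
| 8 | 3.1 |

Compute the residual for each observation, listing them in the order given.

-1, 2, 0, -1, 1, -3, 2

x=2: ŷ = 35.5 − 4.3·2 = 26.9; e = 25.9 − 26.9 = -1
x=3: ŷ = 35.5 − 4.3·3 = 22.6; e = 24.6 − 22.6 = 2
x=4: ŷ = 35.5 − 4.3·4 = 18.3; e = 18.3 − 18.3 = 0
x=5: ŷ = 35.5 − 4.3·5 = 14; e = 13 − 14 = -1
x=6: ŷ = 35.5 − 4.3·6 = 9.7; e = 10.7 − 9.7 = 1
x=7: ŷ = 35.5 − 4.3·7 = 5.4; e = 2.4 − 5.4 = -3
x=8: ŷ = 35.5 − 4.3·8 = 1.1; e = 3.1 − 1.1 = 2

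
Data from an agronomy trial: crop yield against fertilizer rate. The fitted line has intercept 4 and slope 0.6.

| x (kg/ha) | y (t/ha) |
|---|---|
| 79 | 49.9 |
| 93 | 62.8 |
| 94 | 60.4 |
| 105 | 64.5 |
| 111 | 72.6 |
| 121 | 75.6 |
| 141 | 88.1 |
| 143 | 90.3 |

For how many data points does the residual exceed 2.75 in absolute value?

x=79: ŷ = 4 + 0.6·79 = 51.4; e = 49.9 − 51.4 = -1.5
x=93: ŷ = 4 + 0.6·93 = 59.8; e = 62.8 − 59.8 = 3
x=94: ŷ = 4 + 0.6·94 = 60.4; e = 60.4 − 60.4 = 0
x=105: ŷ = 4 + 0.6·105 = 67; e = 64.5 − 67 = -2.5
x=111: ŷ = 4 + 0.6·111 = 70.6; e = 72.6 − 70.6 = 2
x=121: ŷ = 4 + 0.6·121 = 76.6; e = 75.6 − 76.6 = -1
x=141: ŷ = 4 + 0.6·141 = 88.6; e = 88.1 − 88.6 = -0.5
x=143: ŷ = 4 + 0.6·143 = 89.8; e = 90.3 − 89.8 = 0.5
|e| > 2.75: x=93 (|e|=3) → 1

1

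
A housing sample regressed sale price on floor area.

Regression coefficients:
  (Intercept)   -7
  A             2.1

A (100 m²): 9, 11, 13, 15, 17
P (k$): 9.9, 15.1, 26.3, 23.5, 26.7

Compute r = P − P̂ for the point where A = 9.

P̂ = -7 + 2.1·9 = 11.9
r = 9.9 − 11.9 = -2

r = -2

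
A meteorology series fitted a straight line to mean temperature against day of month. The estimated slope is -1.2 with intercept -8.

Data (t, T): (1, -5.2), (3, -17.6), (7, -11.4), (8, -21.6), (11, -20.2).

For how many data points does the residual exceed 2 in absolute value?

4

t=1: T̂ = -8 − 1.2·1 = -9.2; r = -5.2 − (-9.2) = 4
t=3: T̂ = -8 − 1.2·3 = -11.6; r = -17.6 − (-11.6) = -6
t=7: T̂ = -8 − 1.2·7 = -16.4; r = -11.4 − (-16.4) = 5
t=8: T̂ = -8 − 1.2·8 = -17.6; r = -21.6 − (-17.6) = -4
t=11: T̂ = -8 − 1.2·11 = -21.2; r = -20.2 − (-21.2) = 1
|r| > 2: t=1 (|r|=4), t=3 (|r|=6), t=7 (|r|=5), t=8 (|r|=4) → 4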